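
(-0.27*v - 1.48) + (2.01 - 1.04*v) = 0.53 - 1.31*v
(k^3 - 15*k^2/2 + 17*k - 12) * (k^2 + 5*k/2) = k^5 - 5*k^4 - 7*k^3/4 + 61*k^2/2 - 30*k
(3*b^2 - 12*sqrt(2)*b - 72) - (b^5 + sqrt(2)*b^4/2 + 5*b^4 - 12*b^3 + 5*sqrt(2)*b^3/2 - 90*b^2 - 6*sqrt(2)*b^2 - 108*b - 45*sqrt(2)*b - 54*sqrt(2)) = -b^5 - 5*b^4 - sqrt(2)*b^4/2 - 5*sqrt(2)*b^3/2 + 12*b^3 + 6*sqrt(2)*b^2 + 93*b^2 + 33*sqrt(2)*b + 108*b - 72 + 54*sqrt(2)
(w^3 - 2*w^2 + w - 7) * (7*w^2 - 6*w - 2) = 7*w^5 - 20*w^4 + 17*w^3 - 51*w^2 + 40*w + 14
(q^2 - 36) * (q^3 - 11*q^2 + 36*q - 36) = q^5 - 11*q^4 + 360*q^2 - 1296*q + 1296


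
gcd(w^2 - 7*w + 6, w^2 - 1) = w - 1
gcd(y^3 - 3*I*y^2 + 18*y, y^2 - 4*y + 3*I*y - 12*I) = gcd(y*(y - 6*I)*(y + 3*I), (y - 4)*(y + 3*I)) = y + 3*I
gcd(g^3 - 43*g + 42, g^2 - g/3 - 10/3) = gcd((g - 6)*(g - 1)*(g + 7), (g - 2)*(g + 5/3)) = 1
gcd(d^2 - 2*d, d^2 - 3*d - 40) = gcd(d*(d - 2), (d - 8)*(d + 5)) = 1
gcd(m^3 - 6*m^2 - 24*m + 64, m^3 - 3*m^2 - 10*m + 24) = m - 2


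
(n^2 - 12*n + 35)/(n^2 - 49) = (n - 5)/(n + 7)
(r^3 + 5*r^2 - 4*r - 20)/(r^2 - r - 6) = (r^2 + 3*r - 10)/(r - 3)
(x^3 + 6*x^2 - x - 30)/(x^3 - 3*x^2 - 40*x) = (x^2 + x - 6)/(x*(x - 8))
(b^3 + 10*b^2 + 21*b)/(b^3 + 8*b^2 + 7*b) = (b + 3)/(b + 1)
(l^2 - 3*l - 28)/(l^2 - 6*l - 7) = (l + 4)/(l + 1)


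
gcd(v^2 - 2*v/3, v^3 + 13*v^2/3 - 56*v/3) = v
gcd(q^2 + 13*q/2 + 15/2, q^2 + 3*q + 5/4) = 1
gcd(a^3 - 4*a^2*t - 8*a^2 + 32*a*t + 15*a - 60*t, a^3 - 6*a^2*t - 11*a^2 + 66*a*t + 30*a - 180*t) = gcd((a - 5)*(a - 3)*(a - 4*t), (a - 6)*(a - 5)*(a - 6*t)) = a - 5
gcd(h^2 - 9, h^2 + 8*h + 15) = h + 3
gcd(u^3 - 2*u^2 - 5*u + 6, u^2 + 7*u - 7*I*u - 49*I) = 1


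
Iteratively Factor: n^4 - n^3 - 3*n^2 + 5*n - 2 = (n - 1)*(n^3 - 3*n + 2) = (n - 1)*(n + 2)*(n^2 - 2*n + 1) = (n - 1)^2*(n + 2)*(n - 1)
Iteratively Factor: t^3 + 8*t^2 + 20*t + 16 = (t + 2)*(t^2 + 6*t + 8) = (t + 2)^2*(t + 4)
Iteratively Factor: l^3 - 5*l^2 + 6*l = (l - 2)*(l^2 - 3*l) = l*(l - 2)*(l - 3)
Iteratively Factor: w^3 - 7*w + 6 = (w + 3)*(w^2 - 3*w + 2) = (w - 1)*(w + 3)*(w - 2)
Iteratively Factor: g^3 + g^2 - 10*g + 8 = (g - 2)*(g^2 + 3*g - 4) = (g - 2)*(g + 4)*(g - 1)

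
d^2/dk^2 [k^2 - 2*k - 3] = 2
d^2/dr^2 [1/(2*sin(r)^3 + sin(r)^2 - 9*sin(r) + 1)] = (-36*sin(r)^6 - 22*sin(r)^5 + 80*sin(r)^4 + 77*sin(r)^3 - 179*sin(r)^2 - 75*sin(r) + 160)/(2*sin(r)^3 + sin(r)^2 - 9*sin(r) + 1)^3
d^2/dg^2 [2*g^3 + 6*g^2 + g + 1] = 12*g + 12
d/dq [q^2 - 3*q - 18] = 2*q - 3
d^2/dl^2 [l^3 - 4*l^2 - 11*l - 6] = 6*l - 8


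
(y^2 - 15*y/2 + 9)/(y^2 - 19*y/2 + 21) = (2*y - 3)/(2*y - 7)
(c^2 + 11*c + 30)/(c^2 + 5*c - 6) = (c + 5)/(c - 1)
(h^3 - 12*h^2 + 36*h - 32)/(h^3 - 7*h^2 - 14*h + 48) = (h - 2)/(h + 3)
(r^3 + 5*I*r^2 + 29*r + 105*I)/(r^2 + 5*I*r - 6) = (r^2 + 2*I*r + 35)/(r + 2*I)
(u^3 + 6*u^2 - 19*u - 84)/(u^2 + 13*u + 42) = (u^2 - u - 12)/(u + 6)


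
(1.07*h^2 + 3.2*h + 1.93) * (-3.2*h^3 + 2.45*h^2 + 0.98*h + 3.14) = -3.424*h^5 - 7.6185*h^4 + 2.7126*h^3 + 11.2243*h^2 + 11.9394*h + 6.0602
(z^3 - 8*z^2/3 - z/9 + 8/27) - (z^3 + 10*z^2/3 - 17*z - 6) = -6*z^2 + 152*z/9 + 170/27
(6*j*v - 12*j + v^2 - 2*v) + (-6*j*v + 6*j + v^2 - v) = -6*j + 2*v^2 - 3*v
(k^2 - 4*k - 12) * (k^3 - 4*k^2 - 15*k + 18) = k^5 - 8*k^4 - 11*k^3 + 126*k^2 + 108*k - 216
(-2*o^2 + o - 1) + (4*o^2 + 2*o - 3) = 2*o^2 + 3*o - 4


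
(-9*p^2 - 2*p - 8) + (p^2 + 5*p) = -8*p^2 + 3*p - 8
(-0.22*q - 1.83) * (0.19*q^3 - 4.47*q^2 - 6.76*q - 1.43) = -0.0418*q^4 + 0.6357*q^3 + 9.6673*q^2 + 12.6854*q + 2.6169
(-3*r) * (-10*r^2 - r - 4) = 30*r^3 + 3*r^2 + 12*r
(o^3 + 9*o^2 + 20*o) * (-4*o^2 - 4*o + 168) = -4*o^5 - 40*o^4 + 52*o^3 + 1432*o^2 + 3360*o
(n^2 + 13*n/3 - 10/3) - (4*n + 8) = n^2 + n/3 - 34/3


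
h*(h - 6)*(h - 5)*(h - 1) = h^4 - 12*h^3 + 41*h^2 - 30*h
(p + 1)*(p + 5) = p^2 + 6*p + 5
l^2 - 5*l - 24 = (l - 8)*(l + 3)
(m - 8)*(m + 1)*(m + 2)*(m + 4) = m^4 - m^3 - 42*m^2 - 104*m - 64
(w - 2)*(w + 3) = w^2 + w - 6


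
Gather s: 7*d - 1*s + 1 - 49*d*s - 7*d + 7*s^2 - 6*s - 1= 7*s^2 + s*(-49*d - 7)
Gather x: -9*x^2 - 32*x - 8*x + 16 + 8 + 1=-9*x^2 - 40*x + 25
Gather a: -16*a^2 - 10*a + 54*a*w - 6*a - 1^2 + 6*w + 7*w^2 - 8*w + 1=-16*a^2 + a*(54*w - 16) + 7*w^2 - 2*w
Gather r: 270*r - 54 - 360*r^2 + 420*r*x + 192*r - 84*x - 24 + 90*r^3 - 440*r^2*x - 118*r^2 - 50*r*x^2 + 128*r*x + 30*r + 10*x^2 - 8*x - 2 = 90*r^3 + r^2*(-440*x - 478) + r*(-50*x^2 + 548*x + 492) + 10*x^2 - 92*x - 80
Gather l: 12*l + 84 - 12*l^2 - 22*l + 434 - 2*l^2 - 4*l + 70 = -14*l^2 - 14*l + 588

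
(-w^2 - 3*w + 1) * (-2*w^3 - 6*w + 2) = 2*w^5 + 6*w^4 + 4*w^3 + 16*w^2 - 12*w + 2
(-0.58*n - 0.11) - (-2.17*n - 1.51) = 1.59*n + 1.4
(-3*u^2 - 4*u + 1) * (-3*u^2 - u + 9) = 9*u^4 + 15*u^3 - 26*u^2 - 37*u + 9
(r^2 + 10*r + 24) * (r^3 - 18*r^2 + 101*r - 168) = r^5 - 8*r^4 - 55*r^3 + 410*r^2 + 744*r - 4032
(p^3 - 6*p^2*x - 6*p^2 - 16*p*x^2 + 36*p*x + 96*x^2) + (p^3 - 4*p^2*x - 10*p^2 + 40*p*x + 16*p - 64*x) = 2*p^3 - 10*p^2*x - 16*p^2 - 16*p*x^2 + 76*p*x + 16*p + 96*x^2 - 64*x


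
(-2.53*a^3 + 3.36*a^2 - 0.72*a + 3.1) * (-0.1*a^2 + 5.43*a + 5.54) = 0.253*a^5 - 14.0739*a^4 + 4.3006*a^3 + 14.3948*a^2 + 12.8442*a + 17.174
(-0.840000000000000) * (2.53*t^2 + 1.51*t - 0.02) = -2.1252*t^2 - 1.2684*t + 0.0168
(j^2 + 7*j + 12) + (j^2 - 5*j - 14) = 2*j^2 + 2*j - 2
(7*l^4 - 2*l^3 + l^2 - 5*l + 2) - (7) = 7*l^4 - 2*l^3 + l^2 - 5*l - 5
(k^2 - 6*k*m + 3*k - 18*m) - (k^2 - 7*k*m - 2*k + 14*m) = k*m + 5*k - 32*m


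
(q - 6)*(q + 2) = q^2 - 4*q - 12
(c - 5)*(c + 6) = c^2 + c - 30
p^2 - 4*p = p*(p - 4)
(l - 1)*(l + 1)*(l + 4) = l^3 + 4*l^2 - l - 4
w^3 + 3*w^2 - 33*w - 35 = (w - 5)*(w + 1)*(w + 7)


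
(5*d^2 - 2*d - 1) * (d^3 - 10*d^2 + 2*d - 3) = 5*d^5 - 52*d^4 + 29*d^3 - 9*d^2 + 4*d + 3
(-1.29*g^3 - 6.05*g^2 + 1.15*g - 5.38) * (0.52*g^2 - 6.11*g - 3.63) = -0.6708*g^5 + 4.7359*g^4 + 42.2462*g^3 + 12.1374*g^2 + 28.6973*g + 19.5294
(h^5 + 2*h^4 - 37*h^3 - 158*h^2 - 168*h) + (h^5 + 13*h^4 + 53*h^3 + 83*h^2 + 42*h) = 2*h^5 + 15*h^4 + 16*h^3 - 75*h^2 - 126*h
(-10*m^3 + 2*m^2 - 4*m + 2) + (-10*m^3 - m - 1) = -20*m^3 + 2*m^2 - 5*m + 1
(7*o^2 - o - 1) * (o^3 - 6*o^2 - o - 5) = 7*o^5 - 43*o^4 - 2*o^3 - 28*o^2 + 6*o + 5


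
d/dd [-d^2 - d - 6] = -2*d - 1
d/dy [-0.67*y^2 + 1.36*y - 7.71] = 1.36 - 1.34*y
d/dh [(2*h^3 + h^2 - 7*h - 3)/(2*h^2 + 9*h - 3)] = (4*h^4 + 36*h^3 + 5*h^2 + 6*h + 48)/(4*h^4 + 36*h^3 + 69*h^2 - 54*h + 9)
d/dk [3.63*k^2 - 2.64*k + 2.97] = 7.26*k - 2.64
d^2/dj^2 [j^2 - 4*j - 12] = 2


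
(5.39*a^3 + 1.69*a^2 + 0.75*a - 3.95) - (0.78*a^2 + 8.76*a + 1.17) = 5.39*a^3 + 0.91*a^2 - 8.01*a - 5.12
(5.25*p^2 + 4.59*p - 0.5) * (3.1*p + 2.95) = 16.275*p^3 + 29.7165*p^2 + 11.9905*p - 1.475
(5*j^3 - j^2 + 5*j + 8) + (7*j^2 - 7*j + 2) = 5*j^3 + 6*j^2 - 2*j + 10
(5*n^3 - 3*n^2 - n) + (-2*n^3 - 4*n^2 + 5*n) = 3*n^3 - 7*n^2 + 4*n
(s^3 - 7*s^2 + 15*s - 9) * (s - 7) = s^4 - 14*s^3 + 64*s^2 - 114*s + 63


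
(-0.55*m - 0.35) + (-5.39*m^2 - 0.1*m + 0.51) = -5.39*m^2 - 0.65*m + 0.16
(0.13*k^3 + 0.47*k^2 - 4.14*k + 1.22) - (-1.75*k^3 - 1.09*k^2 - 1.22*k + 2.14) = 1.88*k^3 + 1.56*k^2 - 2.92*k - 0.92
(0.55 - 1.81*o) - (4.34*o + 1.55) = -6.15*o - 1.0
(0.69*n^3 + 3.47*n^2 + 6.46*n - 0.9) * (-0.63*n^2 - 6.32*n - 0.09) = -0.4347*n^5 - 6.5469*n^4 - 26.0623*n^3 - 40.5725*n^2 + 5.1066*n + 0.081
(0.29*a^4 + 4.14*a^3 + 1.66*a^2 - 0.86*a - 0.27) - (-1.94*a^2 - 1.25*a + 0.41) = 0.29*a^4 + 4.14*a^3 + 3.6*a^2 + 0.39*a - 0.68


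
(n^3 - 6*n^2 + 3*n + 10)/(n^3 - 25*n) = (n^2 - n - 2)/(n*(n + 5))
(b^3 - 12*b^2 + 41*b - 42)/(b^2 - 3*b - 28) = (b^2 - 5*b + 6)/(b + 4)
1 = 1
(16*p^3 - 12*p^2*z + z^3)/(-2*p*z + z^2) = -8*p^2/z + 2*p + z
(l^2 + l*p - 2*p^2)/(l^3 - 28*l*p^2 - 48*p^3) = (-l + p)/(-l^2 + 2*l*p + 24*p^2)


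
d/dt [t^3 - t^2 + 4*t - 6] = 3*t^2 - 2*t + 4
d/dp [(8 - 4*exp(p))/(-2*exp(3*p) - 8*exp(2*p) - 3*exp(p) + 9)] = 4*(-(exp(p) - 2)*(6*exp(2*p) + 16*exp(p) + 3) + 2*exp(3*p) + 8*exp(2*p) + 3*exp(p) - 9)*exp(p)/(2*exp(3*p) + 8*exp(2*p) + 3*exp(p) - 9)^2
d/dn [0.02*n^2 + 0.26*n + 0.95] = 0.04*n + 0.26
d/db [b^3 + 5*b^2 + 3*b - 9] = 3*b^2 + 10*b + 3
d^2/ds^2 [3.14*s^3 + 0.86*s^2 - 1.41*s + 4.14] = 18.84*s + 1.72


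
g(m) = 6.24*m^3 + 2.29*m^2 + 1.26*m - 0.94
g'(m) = 18.72*m^2 + 4.58*m + 1.26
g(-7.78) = -2810.62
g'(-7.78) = 1098.72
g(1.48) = 26.17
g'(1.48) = 49.04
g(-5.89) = -1203.98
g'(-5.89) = 623.72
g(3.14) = 218.78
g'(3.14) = 200.21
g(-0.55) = -1.98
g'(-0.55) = 4.40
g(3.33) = 259.07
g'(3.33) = 224.10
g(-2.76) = -118.17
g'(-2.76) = 131.22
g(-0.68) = -2.70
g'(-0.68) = 6.80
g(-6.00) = -1273.90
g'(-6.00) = 647.70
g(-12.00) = -10469.02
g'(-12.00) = 2641.98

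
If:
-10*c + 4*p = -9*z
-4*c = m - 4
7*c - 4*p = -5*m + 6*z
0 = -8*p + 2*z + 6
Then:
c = 191/200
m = 9/50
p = 731/800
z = 131/200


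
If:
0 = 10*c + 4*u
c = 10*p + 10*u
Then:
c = -2*u/5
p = -26*u/25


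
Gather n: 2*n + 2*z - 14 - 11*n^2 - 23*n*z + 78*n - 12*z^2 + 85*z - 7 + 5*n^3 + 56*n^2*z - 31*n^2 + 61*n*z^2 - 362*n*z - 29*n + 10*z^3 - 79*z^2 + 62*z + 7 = 5*n^3 + n^2*(56*z - 42) + n*(61*z^2 - 385*z + 51) + 10*z^3 - 91*z^2 + 149*z - 14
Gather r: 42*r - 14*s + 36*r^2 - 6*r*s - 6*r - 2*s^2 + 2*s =36*r^2 + r*(36 - 6*s) - 2*s^2 - 12*s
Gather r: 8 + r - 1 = r + 7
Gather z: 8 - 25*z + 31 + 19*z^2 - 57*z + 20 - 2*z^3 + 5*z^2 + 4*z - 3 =-2*z^3 + 24*z^2 - 78*z + 56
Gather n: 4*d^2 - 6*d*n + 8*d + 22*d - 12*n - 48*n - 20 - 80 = 4*d^2 + 30*d + n*(-6*d - 60) - 100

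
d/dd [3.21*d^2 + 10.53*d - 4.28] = 6.42*d + 10.53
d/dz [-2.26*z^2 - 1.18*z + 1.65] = -4.52*z - 1.18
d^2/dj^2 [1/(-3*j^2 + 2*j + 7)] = 2*(-9*j^2 + 6*j + 4*(3*j - 1)^2 + 21)/(-3*j^2 + 2*j + 7)^3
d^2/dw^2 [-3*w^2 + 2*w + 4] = -6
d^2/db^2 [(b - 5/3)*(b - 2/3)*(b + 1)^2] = 12*b^2 - 2*b - 46/9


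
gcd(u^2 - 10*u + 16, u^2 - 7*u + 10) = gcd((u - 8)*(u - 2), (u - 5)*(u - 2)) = u - 2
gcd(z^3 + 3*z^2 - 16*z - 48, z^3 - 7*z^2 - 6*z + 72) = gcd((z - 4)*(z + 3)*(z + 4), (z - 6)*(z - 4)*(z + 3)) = z^2 - z - 12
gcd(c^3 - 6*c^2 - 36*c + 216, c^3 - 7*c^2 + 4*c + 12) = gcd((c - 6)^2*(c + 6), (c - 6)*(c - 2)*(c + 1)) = c - 6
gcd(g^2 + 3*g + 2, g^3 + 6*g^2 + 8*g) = g + 2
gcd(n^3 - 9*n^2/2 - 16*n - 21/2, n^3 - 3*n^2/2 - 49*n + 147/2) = n - 7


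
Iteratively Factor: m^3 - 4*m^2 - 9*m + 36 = (m - 3)*(m^2 - m - 12) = (m - 4)*(m - 3)*(m + 3)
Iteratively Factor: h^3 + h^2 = (h + 1)*(h^2) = h*(h + 1)*(h)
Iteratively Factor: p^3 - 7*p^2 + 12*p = (p)*(p^2 - 7*p + 12) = p*(p - 4)*(p - 3)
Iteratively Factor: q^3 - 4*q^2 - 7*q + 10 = (q + 2)*(q^2 - 6*q + 5) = (q - 5)*(q + 2)*(q - 1)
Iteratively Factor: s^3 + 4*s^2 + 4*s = (s + 2)*(s^2 + 2*s) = (s + 2)^2*(s)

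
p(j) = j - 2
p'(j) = 1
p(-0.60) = -2.60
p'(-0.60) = 1.00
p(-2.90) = -4.90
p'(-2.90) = 1.00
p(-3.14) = -5.14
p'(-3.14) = 1.00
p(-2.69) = -4.69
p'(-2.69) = 1.00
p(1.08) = -0.92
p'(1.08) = 1.00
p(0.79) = -1.21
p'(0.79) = 1.00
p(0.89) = -1.11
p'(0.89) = 1.00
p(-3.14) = -5.14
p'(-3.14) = 1.00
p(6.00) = 4.00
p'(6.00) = 1.00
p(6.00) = 4.00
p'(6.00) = 1.00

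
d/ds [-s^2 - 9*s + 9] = -2*s - 9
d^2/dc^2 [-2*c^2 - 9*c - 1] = -4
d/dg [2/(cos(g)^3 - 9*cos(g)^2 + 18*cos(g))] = 6*(sin(g) + 6*sin(g)/cos(g)^2 - 6*tan(g))/((cos(g) - 6)^2*(cos(g) - 3)^2)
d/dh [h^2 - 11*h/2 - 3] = 2*h - 11/2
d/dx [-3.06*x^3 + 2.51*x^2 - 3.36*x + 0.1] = -9.18*x^2 + 5.02*x - 3.36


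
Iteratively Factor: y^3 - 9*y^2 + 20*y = (y - 4)*(y^2 - 5*y) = y*(y - 4)*(y - 5)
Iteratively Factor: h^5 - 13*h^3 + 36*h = (h + 2)*(h^4 - 2*h^3 - 9*h^2 + 18*h) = (h - 3)*(h + 2)*(h^3 + h^2 - 6*h) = (h - 3)*(h + 2)*(h + 3)*(h^2 - 2*h) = (h - 3)*(h - 2)*(h + 2)*(h + 3)*(h)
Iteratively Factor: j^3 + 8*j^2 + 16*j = (j)*(j^2 + 8*j + 16) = j*(j + 4)*(j + 4)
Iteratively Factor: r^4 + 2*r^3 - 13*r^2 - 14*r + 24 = (r - 1)*(r^3 + 3*r^2 - 10*r - 24) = (r - 1)*(r + 4)*(r^2 - r - 6) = (r - 3)*(r - 1)*(r + 4)*(r + 2)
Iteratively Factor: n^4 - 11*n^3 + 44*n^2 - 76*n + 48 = (n - 4)*(n^3 - 7*n^2 + 16*n - 12) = (n - 4)*(n - 2)*(n^2 - 5*n + 6) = (n - 4)*(n - 2)^2*(n - 3)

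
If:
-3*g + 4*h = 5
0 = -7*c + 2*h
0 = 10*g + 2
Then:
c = 11/35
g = -1/5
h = 11/10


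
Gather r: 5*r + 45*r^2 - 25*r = 45*r^2 - 20*r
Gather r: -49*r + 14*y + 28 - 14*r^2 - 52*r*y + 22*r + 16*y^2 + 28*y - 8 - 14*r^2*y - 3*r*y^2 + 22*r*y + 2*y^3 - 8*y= r^2*(-14*y - 14) + r*(-3*y^2 - 30*y - 27) + 2*y^3 + 16*y^2 + 34*y + 20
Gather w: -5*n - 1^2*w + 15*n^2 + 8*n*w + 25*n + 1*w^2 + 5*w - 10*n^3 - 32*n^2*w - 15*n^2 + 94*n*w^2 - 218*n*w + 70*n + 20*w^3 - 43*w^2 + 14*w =-10*n^3 + 90*n + 20*w^3 + w^2*(94*n - 42) + w*(-32*n^2 - 210*n + 18)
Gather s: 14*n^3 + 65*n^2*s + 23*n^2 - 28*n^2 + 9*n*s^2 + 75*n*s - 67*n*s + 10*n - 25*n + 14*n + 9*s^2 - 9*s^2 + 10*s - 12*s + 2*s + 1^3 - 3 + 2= 14*n^3 - 5*n^2 + 9*n*s^2 - n + s*(65*n^2 + 8*n)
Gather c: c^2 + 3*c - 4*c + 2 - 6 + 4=c^2 - c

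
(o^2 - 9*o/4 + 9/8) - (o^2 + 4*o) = 9/8 - 25*o/4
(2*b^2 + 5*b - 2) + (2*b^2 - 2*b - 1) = 4*b^2 + 3*b - 3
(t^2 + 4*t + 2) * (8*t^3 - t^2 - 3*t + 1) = 8*t^5 + 31*t^4 + 9*t^3 - 13*t^2 - 2*t + 2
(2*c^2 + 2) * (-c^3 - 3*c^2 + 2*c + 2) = -2*c^5 - 6*c^4 + 2*c^3 - 2*c^2 + 4*c + 4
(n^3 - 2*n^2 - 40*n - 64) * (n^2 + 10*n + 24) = n^5 + 8*n^4 - 36*n^3 - 512*n^2 - 1600*n - 1536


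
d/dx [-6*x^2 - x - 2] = -12*x - 1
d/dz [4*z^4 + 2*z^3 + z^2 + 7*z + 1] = 16*z^3 + 6*z^2 + 2*z + 7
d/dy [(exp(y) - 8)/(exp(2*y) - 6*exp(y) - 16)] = -exp(y)/(exp(2*y) + 4*exp(y) + 4)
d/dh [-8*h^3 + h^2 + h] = -24*h^2 + 2*h + 1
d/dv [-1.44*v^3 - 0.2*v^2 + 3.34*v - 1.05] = -4.32*v^2 - 0.4*v + 3.34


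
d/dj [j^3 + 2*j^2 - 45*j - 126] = 3*j^2 + 4*j - 45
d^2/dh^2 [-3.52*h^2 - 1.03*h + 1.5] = -7.04000000000000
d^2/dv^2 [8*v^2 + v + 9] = 16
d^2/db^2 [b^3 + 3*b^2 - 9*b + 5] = 6*b + 6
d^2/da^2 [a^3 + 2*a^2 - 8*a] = 6*a + 4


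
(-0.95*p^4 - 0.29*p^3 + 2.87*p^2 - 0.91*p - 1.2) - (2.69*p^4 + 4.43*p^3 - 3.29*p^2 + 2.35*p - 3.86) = -3.64*p^4 - 4.72*p^3 + 6.16*p^2 - 3.26*p + 2.66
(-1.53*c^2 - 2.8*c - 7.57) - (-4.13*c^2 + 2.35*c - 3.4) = 2.6*c^2 - 5.15*c - 4.17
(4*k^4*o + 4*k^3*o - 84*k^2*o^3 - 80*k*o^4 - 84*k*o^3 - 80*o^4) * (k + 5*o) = 4*k^5*o + 20*k^4*o^2 + 4*k^4*o - 84*k^3*o^3 + 20*k^3*o^2 - 500*k^2*o^4 - 84*k^2*o^3 - 400*k*o^5 - 500*k*o^4 - 400*o^5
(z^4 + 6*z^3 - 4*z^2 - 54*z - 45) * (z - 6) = z^5 - 40*z^3 - 30*z^2 + 279*z + 270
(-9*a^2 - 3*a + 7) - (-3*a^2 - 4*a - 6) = -6*a^2 + a + 13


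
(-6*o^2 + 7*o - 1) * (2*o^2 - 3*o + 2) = -12*o^4 + 32*o^3 - 35*o^2 + 17*o - 2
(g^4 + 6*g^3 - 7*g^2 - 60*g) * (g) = g^5 + 6*g^4 - 7*g^3 - 60*g^2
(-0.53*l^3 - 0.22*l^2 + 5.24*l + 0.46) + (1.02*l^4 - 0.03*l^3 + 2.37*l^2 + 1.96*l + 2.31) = 1.02*l^4 - 0.56*l^3 + 2.15*l^2 + 7.2*l + 2.77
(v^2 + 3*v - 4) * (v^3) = v^5 + 3*v^4 - 4*v^3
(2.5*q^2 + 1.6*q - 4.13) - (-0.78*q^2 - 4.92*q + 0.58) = 3.28*q^2 + 6.52*q - 4.71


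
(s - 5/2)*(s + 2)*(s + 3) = s^3 + 5*s^2/2 - 13*s/2 - 15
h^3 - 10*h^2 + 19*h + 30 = (h - 6)*(h - 5)*(h + 1)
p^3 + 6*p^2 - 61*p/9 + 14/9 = (p - 2/3)*(p - 1/3)*(p + 7)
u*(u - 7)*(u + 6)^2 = u^4 + 5*u^3 - 48*u^2 - 252*u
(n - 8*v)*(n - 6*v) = n^2 - 14*n*v + 48*v^2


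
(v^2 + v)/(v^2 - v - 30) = v*(v + 1)/(v^2 - v - 30)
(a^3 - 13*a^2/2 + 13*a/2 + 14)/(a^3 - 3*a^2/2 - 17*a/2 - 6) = (2*a - 7)/(2*a + 3)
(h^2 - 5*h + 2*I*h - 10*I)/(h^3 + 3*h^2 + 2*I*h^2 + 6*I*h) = (h - 5)/(h*(h + 3))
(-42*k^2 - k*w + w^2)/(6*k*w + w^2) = (-7*k + w)/w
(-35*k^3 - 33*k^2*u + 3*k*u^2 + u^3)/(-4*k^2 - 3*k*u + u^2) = (-35*k^2 + 2*k*u + u^2)/(-4*k + u)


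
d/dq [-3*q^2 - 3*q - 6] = -6*q - 3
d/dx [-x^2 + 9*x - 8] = 9 - 2*x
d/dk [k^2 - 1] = 2*k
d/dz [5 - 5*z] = -5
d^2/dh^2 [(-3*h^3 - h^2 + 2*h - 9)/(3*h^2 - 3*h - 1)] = 2*(-27*h^3 - 279*h^2 + 252*h - 115)/(27*h^6 - 81*h^5 + 54*h^4 + 27*h^3 - 18*h^2 - 9*h - 1)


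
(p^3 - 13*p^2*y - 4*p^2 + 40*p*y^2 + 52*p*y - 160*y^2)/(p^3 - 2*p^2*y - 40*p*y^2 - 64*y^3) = (p^2 - 5*p*y - 4*p + 20*y)/(p^2 + 6*p*y + 8*y^2)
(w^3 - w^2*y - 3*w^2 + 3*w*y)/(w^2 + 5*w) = (w^2 - w*y - 3*w + 3*y)/(w + 5)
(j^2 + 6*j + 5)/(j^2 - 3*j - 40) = (j + 1)/(j - 8)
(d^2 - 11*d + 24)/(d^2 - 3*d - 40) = (d - 3)/(d + 5)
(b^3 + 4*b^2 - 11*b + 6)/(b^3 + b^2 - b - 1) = (b^2 + 5*b - 6)/(b^2 + 2*b + 1)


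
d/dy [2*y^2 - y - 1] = 4*y - 1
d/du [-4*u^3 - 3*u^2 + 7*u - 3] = -12*u^2 - 6*u + 7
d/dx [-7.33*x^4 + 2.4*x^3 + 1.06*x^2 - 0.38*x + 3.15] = -29.32*x^3 + 7.2*x^2 + 2.12*x - 0.38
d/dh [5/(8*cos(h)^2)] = 5*sin(h)/(4*cos(h)^3)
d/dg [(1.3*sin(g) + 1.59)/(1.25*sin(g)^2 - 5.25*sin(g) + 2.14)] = (-1.625*sin(g)^2 - 3.975*sin(g) + 11.1295)*cos(g)/(1.5625*sin(g)^4 - 13.125*sin(g)^3 + 32.9125*sin(g)^2 - 22.47*sin(g) + 4.5796)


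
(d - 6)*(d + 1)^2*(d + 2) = d^4 - 2*d^3 - 19*d^2 - 28*d - 12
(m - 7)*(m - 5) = m^2 - 12*m + 35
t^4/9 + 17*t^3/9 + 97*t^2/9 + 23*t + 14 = (t/3 + 1/3)*(t/3 + 1)*(t + 6)*(t + 7)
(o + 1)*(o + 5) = o^2 + 6*o + 5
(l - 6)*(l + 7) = l^2 + l - 42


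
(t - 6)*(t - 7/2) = t^2 - 19*t/2 + 21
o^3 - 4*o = o*(o - 2)*(o + 2)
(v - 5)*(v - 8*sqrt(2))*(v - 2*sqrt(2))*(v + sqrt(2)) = v^4 - 9*sqrt(2)*v^3 - 5*v^3 + 12*v^2 + 45*sqrt(2)*v^2 - 60*v + 32*sqrt(2)*v - 160*sqrt(2)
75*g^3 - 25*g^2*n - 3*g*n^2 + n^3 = (-5*g + n)*(-3*g + n)*(5*g + n)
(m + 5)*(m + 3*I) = m^2 + 5*m + 3*I*m + 15*I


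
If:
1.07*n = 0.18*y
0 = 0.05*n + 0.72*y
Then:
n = 0.00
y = 0.00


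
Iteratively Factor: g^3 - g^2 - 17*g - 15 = (g + 3)*(g^2 - 4*g - 5) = (g - 5)*(g + 3)*(g + 1)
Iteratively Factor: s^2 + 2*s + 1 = (s + 1)*(s + 1)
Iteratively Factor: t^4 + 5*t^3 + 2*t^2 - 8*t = (t - 1)*(t^3 + 6*t^2 + 8*t) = t*(t - 1)*(t^2 + 6*t + 8) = t*(t - 1)*(t + 4)*(t + 2)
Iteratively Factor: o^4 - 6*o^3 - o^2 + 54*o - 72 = (o - 3)*(o^3 - 3*o^2 - 10*o + 24) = (o - 3)*(o - 2)*(o^2 - o - 12) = (o - 4)*(o - 3)*(o - 2)*(o + 3)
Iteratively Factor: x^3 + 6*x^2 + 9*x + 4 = (x + 1)*(x^2 + 5*x + 4) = (x + 1)^2*(x + 4)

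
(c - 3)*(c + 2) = c^2 - c - 6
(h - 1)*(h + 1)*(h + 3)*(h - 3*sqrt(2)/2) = h^4 - 3*sqrt(2)*h^3/2 + 3*h^3 - 9*sqrt(2)*h^2/2 - h^2 - 3*h + 3*sqrt(2)*h/2 + 9*sqrt(2)/2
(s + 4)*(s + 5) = s^2 + 9*s + 20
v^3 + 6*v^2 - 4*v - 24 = (v - 2)*(v + 2)*(v + 6)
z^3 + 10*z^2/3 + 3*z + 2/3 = (z + 1/3)*(z + 1)*(z + 2)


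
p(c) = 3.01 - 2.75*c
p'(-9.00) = -2.75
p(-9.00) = 27.76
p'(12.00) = -2.75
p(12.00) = -29.99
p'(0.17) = -2.75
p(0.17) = 2.54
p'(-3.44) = -2.75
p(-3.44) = 12.47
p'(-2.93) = -2.75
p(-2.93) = 11.07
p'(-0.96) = -2.75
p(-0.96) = 5.65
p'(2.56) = -2.75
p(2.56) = -4.03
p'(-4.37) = -2.75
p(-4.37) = 15.03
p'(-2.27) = -2.75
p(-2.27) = 9.25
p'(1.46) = -2.75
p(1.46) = -1.00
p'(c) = -2.75000000000000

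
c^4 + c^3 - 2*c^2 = c^2*(c - 1)*(c + 2)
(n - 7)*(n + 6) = n^2 - n - 42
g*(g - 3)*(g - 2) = g^3 - 5*g^2 + 6*g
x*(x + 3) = x^2 + 3*x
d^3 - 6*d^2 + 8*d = d*(d - 4)*(d - 2)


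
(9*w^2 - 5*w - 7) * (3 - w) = -9*w^3 + 32*w^2 - 8*w - 21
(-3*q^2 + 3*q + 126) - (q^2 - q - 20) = -4*q^2 + 4*q + 146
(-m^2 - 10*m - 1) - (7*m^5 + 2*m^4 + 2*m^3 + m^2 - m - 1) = -7*m^5 - 2*m^4 - 2*m^3 - 2*m^2 - 9*m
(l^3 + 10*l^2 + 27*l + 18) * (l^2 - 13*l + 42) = l^5 - 3*l^4 - 61*l^3 + 87*l^2 + 900*l + 756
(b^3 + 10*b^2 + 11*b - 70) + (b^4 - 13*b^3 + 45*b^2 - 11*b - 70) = b^4 - 12*b^3 + 55*b^2 - 140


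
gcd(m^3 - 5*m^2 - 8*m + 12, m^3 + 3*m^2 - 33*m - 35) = 1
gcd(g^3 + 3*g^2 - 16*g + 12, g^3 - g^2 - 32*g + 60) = g^2 + 4*g - 12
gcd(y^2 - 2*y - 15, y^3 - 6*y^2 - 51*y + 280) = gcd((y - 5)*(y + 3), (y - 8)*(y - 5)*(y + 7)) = y - 5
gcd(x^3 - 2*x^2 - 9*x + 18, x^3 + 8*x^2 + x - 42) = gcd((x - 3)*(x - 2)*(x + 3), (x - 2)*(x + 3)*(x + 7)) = x^2 + x - 6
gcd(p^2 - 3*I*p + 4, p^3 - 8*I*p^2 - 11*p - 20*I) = p^2 - 3*I*p + 4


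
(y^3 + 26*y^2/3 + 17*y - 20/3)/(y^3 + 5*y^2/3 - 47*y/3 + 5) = (y + 4)/(y - 3)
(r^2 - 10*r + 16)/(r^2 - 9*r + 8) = (r - 2)/(r - 1)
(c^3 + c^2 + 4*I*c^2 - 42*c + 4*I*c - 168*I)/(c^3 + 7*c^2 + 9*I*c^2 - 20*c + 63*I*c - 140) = (c - 6)/(c + 5*I)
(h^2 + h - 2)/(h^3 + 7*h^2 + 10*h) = (h - 1)/(h*(h + 5))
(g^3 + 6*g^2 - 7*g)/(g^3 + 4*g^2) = (g^2 + 6*g - 7)/(g*(g + 4))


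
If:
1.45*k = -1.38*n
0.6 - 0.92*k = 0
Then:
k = 0.65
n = -0.69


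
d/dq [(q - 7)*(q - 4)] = 2*q - 11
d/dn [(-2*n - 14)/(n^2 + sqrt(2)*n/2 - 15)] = 4*(-2*n^2 - sqrt(2)*n + (n + 7)*(4*n + sqrt(2)) + 30)/(2*n^2 + sqrt(2)*n - 30)^2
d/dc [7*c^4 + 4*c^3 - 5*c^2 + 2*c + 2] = 28*c^3 + 12*c^2 - 10*c + 2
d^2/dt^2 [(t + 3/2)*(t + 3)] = 2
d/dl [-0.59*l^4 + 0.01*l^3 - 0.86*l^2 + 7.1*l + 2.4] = -2.36*l^3 + 0.03*l^2 - 1.72*l + 7.1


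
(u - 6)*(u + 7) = u^2 + u - 42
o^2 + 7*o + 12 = (o + 3)*(o + 4)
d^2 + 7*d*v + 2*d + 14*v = (d + 2)*(d + 7*v)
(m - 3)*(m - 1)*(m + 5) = m^3 + m^2 - 17*m + 15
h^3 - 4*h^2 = h^2*(h - 4)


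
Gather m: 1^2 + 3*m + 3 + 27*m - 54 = 30*m - 50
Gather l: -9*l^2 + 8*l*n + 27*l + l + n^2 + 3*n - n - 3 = -9*l^2 + l*(8*n + 28) + n^2 + 2*n - 3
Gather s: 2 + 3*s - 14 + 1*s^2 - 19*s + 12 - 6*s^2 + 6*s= -5*s^2 - 10*s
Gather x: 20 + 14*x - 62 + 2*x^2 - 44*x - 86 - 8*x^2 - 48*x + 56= -6*x^2 - 78*x - 72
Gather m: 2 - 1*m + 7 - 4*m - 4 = 5 - 5*m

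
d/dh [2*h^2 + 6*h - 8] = 4*h + 6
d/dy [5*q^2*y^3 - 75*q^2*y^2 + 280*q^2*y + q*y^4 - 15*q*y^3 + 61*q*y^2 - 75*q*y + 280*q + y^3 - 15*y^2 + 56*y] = 15*q^2*y^2 - 150*q^2*y + 280*q^2 + 4*q*y^3 - 45*q*y^2 + 122*q*y - 75*q + 3*y^2 - 30*y + 56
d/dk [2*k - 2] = 2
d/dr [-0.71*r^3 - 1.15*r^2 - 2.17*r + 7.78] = -2.13*r^2 - 2.3*r - 2.17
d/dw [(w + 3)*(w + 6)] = 2*w + 9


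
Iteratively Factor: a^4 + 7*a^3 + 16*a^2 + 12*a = (a + 2)*(a^3 + 5*a^2 + 6*a) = a*(a + 2)*(a^2 + 5*a + 6) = a*(a + 2)^2*(a + 3)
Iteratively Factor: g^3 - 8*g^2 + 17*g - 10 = (g - 2)*(g^2 - 6*g + 5) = (g - 5)*(g - 2)*(g - 1)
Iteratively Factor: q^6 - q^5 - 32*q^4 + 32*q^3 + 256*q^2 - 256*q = (q)*(q^5 - q^4 - 32*q^3 + 32*q^2 + 256*q - 256) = q*(q - 1)*(q^4 - 32*q^2 + 256) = q*(q - 1)*(q + 4)*(q^3 - 4*q^2 - 16*q + 64) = q*(q - 4)*(q - 1)*(q + 4)*(q^2 - 16) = q*(q - 4)^2*(q - 1)*(q + 4)*(q + 4)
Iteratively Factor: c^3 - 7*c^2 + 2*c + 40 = (c + 2)*(c^2 - 9*c + 20) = (c - 5)*(c + 2)*(c - 4)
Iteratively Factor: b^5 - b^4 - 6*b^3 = (b)*(b^4 - b^3 - 6*b^2) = b^2*(b^3 - b^2 - 6*b) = b^3*(b^2 - b - 6) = b^3*(b - 3)*(b + 2)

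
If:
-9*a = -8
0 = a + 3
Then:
No Solution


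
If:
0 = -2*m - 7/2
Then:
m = -7/4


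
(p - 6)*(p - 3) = p^2 - 9*p + 18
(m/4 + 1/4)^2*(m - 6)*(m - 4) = m^4/16 - m^3/2 + 5*m^2/16 + 19*m/8 + 3/2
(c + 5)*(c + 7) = c^2 + 12*c + 35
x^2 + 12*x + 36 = (x + 6)^2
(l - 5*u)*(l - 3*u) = l^2 - 8*l*u + 15*u^2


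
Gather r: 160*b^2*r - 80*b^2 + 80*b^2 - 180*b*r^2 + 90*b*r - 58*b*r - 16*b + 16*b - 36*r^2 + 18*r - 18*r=r^2*(-180*b - 36) + r*(160*b^2 + 32*b)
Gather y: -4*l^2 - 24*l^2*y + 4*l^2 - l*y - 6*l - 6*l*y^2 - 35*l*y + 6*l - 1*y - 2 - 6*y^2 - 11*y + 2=y^2*(-6*l - 6) + y*(-24*l^2 - 36*l - 12)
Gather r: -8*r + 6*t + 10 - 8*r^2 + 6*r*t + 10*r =-8*r^2 + r*(6*t + 2) + 6*t + 10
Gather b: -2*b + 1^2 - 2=-2*b - 1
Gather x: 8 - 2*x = 8 - 2*x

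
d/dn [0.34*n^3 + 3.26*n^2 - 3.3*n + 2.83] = 1.02*n^2 + 6.52*n - 3.3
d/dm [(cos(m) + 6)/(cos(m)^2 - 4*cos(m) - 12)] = (cos(m)^2 + 12*cos(m) - 12)*sin(m)/(sin(m)^2 + 4*cos(m) + 11)^2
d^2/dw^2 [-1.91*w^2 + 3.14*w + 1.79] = -3.82000000000000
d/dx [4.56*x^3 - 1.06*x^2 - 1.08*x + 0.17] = 13.68*x^2 - 2.12*x - 1.08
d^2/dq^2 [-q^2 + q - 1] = -2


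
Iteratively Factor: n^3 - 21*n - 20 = (n - 5)*(n^2 + 5*n + 4) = (n - 5)*(n + 1)*(n + 4)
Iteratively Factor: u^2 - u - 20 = (u + 4)*(u - 5)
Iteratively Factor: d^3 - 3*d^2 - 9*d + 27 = (d + 3)*(d^2 - 6*d + 9) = (d - 3)*(d + 3)*(d - 3)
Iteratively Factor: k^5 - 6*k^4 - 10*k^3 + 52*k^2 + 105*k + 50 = (k + 2)*(k^4 - 8*k^3 + 6*k^2 + 40*k + 25) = (k + 1)*(k + 2)*(k^3 - 9*k^2 + 15*k + 25) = (k - 5)*(k + 1)*(k + 2)*(k^2 - 4*k - 5) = (k - 5)^2*(k + 1)*(k + 2)*(k + 1)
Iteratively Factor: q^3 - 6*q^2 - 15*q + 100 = (q - 5)*(q^2 - q - 20) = (q - 5)^2*(q + 4)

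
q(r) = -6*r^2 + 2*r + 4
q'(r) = 2 - 12*r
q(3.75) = -72.88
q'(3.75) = -43.00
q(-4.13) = -106.60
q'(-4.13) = 51.56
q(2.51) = -28.78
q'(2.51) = -28.12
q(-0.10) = 3.74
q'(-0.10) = 3.20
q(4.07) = -87.25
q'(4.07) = -46.84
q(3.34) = -56.25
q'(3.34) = -38.08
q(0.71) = 2.40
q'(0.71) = -6.52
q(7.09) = -283.43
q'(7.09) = -83.08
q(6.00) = -200.00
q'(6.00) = -70.00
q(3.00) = -44.00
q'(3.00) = -34.00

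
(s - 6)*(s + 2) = s^2 - 4*s - 12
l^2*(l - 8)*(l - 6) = l^4 - 14*l^3 + 48*l^2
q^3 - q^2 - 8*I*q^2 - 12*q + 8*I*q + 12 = (q - 1)*(q - 6*I)*(q - 2*I)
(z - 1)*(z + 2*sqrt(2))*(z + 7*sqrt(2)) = z^3 - z^2 + 9*sqrt(2)*z^2 - 9*sqrt(2)*z + 28*z - 28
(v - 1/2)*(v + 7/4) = v^2 + 5*v/4 - 7/8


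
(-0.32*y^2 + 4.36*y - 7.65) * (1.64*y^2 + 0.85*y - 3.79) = -0.5248*y^4 + 6.8784*y^3 - 7.6272*y^2 - 23.0269*y + 28.9935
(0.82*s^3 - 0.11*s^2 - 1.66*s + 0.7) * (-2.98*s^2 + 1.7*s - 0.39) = -2.4436*s^5 + 1.7218*s^4 + 4.44*s^3 - 4.8651*s^2 + 1.8374*s - 0.273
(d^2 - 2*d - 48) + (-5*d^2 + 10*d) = -4*d^2 + 8*d - 48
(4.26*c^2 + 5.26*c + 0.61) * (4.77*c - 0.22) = 20.3202*c^3 + 24.153*c^2 + 1.7525*c - 0.1342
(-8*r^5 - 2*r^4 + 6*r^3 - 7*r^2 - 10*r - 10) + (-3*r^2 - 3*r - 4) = -8*r^5 - 2*r^4 + 6*r^3 - 10*r^2 - 13*r - 14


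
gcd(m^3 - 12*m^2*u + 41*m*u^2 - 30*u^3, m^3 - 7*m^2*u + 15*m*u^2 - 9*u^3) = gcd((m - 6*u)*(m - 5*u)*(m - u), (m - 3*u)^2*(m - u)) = -m + u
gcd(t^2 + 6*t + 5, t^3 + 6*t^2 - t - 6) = t + 1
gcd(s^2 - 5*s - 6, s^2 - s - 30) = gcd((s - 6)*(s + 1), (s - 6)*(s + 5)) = s - 6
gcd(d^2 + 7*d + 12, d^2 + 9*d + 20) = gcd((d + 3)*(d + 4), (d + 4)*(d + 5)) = d + 4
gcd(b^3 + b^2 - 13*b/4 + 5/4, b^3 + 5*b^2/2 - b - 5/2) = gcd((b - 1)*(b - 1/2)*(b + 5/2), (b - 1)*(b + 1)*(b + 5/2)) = b^2 + 3*b/2 - 5/2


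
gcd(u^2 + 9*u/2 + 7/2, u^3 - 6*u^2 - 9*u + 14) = 1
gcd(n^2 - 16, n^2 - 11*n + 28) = n - 4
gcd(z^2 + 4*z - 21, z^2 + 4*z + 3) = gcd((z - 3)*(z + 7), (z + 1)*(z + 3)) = 1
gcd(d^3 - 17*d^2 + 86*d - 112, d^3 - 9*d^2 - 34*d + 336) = d^2 - 15*d + 56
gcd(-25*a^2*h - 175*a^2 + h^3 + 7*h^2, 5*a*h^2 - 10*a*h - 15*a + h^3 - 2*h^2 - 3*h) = 5*a + h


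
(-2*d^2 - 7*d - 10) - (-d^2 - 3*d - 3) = -d^2 - 4*d - 7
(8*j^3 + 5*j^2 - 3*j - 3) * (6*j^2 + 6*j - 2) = 48*j^5 + 78*j^4 - 4*j^3 - 46*j^2 - 12*j + 6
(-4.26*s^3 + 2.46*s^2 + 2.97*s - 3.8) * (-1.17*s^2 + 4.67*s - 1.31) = 4.9842*s^5 - 22.7724*s^4 + 13.5939*s^3 + 15.0933*s^2 - 21.6367*s + 4.978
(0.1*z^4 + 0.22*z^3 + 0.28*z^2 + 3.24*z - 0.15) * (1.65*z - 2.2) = 0.165*z^5 + 0.143*z^4 - 0.022*z^3 + 4.73*z^2 - 7.3755*z + 0.33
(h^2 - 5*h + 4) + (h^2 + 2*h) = 2*h^2 - 3*h + 4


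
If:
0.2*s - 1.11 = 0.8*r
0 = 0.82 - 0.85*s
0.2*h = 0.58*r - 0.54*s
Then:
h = -5.93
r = -1.15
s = 0.96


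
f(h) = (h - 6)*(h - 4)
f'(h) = 2*h - 10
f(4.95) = -1.00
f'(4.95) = -0.10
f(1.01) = 14.92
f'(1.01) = -7.98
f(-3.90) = 78.21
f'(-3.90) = -17.80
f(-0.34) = 27.52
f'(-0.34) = -10.68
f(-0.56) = 29.91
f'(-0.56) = -11.12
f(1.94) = 8.36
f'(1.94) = -6.12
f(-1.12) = 36.45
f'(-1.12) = -12.24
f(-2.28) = 52.00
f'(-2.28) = -14.56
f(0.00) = 24.00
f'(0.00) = -10.00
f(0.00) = 24.00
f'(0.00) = -10.00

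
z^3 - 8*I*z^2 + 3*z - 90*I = (z - 6*I)*(z - 5*I)*(z + 3*I)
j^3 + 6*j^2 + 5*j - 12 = (j - 1)*(j + 3)*(j + 4)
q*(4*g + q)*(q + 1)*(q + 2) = 4*g*q^3 + 12*g*q^2 + 8*g*q + q^4 + 3*q^3 + 2*q^2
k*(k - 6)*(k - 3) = k^3 - 9*k^2 + 18*k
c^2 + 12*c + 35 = (c + 5)*(c + 7)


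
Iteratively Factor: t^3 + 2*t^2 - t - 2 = (t - 1)*(t^2 + 3*t + 2) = (t - 1)*(t + 2)*(t + 1)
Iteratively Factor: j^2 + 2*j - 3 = (j + 3)*(j - 1)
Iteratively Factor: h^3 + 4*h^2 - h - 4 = (h - 1)*(h^2 + 5*h + 4) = (h - 1)*(h + 4)*(h + 1)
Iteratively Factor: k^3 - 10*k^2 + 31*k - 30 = (k - 2)*(k^2 - 8*k + 15) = (k - 3)*(k - 2)*(k - 5)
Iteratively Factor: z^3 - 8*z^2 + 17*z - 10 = (z - 5)*(z^2 - 3*z + 2) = (z - 5)*(z - 2)*(z - 1)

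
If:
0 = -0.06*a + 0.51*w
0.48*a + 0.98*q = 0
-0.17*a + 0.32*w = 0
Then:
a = 0.00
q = 0.00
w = 0.00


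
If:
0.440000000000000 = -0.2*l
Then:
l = -2.20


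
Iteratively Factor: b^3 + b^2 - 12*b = (b)*(b^2 + b - 12) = b*(b + 4)*(b - 3)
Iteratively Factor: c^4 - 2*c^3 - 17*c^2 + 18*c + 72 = (c + 3)*(c^3 - 5*c^2 - 2*c + 24) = (c - 3)*(c + 3)*(c^2 - 2*c - 8) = (c - 3)*(c + 2)*(c + 3)*(c - 4)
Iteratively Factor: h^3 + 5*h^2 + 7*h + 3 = (h + 1)*(h^2 + 4*h + 3) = (h + 1)*(h + 3)*(h + 1)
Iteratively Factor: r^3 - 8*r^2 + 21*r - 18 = (r - 3)*(r^2 - 5*r + 6) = (r - 3)*(r - 2)*(r - 3)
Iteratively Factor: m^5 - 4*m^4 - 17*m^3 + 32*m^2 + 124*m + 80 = (m - 4)*(m^4 - 17*m^2 - 36*m - 20) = (m - 4)*(m + 2)*(m^3 - 2*m^2 - 13*m - 10) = (m - 4)*(m + 1)*(m + 2)*(m^2 - 3*m - 10) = (m - 4)*(m + 1)*(m + 2)^2*(m - 5)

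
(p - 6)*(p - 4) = p^2 - 10*p + 24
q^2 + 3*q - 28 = (q - 4)*(q + 7)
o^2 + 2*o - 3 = (o - 1)*(o + 3)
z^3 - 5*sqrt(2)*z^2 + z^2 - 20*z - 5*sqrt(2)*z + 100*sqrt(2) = (z - 4)*(z + 5)*(z - 5*sqrt(2))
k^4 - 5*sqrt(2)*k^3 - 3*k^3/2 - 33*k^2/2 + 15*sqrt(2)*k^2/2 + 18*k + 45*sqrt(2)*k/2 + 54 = (k - 3)*(k + 3/2)*(k - 6*sqrt(2))*(k + sqrt(2))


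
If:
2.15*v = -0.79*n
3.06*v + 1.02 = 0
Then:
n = 0.91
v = -0.33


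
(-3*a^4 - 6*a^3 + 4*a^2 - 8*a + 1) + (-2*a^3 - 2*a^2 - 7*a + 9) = -3*a^4 - 8*a^3 + 2*a^2 - 15*a + 10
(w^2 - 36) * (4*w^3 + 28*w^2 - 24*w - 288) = 4*w^5 + 28*w^4 - 168*w^3 - 1296*w^2 + 864*w + 10368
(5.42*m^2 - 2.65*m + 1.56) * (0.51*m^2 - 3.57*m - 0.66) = 2.7642*m^4 - 20.7009*m^3 + 6.6789*m^2 - 3.8202*m - 1.0296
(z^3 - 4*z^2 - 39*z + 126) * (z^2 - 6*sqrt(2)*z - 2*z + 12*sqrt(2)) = z^5 - 6*sqrt(2)*z^4 - 6*z^4 - 31*z^3 + 36*sqrt(2)*z^3 + 204*z^2 + 186*sqrt(2)*z^2 - 1224*sqrt(2)*z - 252*z + 1512*sqrt(2)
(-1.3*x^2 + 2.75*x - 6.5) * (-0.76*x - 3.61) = 0.988*x^3 + 2.603*x^2 - 4.9875*x + 23.465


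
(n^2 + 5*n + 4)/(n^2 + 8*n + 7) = (n + 4)/(n + 7)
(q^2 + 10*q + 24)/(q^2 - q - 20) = (q + 6)/(q - 5)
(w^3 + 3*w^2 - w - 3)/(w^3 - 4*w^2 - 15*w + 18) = (w + 1)/(w - 6)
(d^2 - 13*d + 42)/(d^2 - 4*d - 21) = (d - 6)/(d + 3)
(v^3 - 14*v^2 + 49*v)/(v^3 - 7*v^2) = (v - 7)/v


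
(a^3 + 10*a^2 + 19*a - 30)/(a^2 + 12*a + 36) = (a^2 + 4*a - 5)/(a + 6)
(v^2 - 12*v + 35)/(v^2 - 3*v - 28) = (v - 5)/(v + 4)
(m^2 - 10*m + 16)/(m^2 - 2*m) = (m - 8)/m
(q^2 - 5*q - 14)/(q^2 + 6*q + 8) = (q - 7)/(q + 4)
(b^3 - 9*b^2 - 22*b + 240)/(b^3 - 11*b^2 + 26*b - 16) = (b^2 - b - 30)/(b^2 - 3*b + 2)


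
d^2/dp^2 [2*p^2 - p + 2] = 4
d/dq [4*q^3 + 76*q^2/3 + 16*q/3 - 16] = 12*q^2 + 152*q/3 + 16/3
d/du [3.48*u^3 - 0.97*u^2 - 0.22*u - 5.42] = 10.44*u^2 - 1.94*u - 0.22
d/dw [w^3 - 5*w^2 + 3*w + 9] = 3*w^2 - 10*w + 3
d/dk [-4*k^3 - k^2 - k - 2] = -12*k^2 - 2*k - 1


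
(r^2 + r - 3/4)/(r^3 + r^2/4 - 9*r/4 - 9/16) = 4*(2*r - 1)/(8*r^2 - 10*r - 3)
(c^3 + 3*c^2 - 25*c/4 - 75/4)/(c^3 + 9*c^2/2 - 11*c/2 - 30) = (c + 5/2)/(c + 4)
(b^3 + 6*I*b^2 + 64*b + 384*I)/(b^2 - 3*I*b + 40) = (b^2 + 14*I*b - 48)/(b + 5*I)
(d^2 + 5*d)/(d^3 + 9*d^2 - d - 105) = d/(d^2 + 4*d - 21)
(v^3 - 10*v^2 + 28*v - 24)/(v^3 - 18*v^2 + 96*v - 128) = (v^2 - 8*v + 12)/(v^2 - 16*v + 64)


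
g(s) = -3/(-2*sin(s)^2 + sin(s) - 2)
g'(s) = -3*(4*sin(s)*cos(s) - cos(s))/(-2*sin(s)^2 + sin(s) - 2)^2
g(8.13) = 1.04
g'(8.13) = 0.28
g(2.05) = 1.12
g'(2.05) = 0.49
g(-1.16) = 0.65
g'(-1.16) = 0.26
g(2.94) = 1.60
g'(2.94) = -0.17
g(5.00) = 0.63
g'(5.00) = 0.18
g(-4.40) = 1.05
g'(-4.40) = 0.32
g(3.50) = 1.16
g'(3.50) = -1.00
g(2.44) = 1.37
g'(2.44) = 0.76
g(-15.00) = 0.86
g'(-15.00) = -0.67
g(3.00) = 1.58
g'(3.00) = -0.36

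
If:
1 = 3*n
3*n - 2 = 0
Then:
No Solution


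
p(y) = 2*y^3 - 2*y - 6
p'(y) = 6*y^2 - 2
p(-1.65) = -11.68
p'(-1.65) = 14.34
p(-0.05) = -5.90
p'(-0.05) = -1.98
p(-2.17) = -22.10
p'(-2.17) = 26.25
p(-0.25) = -5.53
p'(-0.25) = -1.62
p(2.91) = 37.46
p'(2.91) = 48.81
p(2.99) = 41.48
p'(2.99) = 51.64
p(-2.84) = -46.13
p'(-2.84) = 46.39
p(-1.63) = -11.40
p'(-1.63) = 13.94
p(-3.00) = -54.00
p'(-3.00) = 52.00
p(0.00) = -6.00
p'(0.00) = -2.00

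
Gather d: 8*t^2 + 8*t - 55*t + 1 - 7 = 8*t^2 - 47*t - 6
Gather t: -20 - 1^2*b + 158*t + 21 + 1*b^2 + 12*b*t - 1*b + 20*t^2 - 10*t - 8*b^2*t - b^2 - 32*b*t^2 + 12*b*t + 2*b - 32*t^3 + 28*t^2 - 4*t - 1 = -32*t^3 + t^2*(48 - 32*b) + t*(-8*b^2 + 24*b + 144)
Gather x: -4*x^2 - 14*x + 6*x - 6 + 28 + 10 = -4*x^2 - 8*x + 32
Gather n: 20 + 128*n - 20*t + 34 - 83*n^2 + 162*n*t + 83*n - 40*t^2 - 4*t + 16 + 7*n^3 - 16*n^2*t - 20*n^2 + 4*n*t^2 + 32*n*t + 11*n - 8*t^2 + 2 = 7*n^3 + n^2*(-16*t - 103) + n*(4*t^2 + 194*t + 222) - 48*t^2 - 24*t + 72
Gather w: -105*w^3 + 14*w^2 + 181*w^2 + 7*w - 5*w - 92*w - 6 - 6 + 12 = -105*w^3 + 195*w^2 - 90*w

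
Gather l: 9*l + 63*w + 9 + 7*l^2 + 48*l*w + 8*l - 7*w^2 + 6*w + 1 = 7*l^2 + l*(48*w + 17) - 7*w^2 + 69*w + 10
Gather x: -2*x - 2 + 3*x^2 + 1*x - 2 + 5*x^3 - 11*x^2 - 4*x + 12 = 5*x^3 - 8*x^2 - 5*x + 8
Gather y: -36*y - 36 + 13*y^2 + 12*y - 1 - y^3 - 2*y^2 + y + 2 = -y^3 + 11*y^2 - 23*y - 35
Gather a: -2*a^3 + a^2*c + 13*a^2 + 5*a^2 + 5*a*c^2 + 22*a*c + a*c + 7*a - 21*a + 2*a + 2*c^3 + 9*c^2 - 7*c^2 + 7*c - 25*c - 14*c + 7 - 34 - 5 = -2*a^3 + a^2*(c + 18) + a*(5*c^2 + 23*c - 12) + 2*c^3 + 2*c^2 - 32*c - 32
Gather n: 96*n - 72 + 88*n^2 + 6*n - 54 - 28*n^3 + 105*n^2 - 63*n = -28*n^3 + 193*n^2 + 39*n - 126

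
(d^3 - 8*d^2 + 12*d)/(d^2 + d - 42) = d*(d - 2)/(d + 7)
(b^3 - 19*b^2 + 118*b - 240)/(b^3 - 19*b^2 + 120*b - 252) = (b^2 - 13*b + 40)/(b^2 - 13*b + 42)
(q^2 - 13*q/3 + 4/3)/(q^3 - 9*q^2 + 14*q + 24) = (q - 1/3)/(q^2 - 5*q - 6)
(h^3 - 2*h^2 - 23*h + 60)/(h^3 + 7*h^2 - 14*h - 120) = (h - 3)/(h + 6)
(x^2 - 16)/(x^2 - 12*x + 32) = (x + 4)/(x - 8)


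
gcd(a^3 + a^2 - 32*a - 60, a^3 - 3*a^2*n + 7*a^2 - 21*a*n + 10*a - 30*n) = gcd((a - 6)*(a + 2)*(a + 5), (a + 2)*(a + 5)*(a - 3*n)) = a^2 + 7*a + 10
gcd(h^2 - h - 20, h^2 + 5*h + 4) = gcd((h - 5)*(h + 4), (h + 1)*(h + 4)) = h + 4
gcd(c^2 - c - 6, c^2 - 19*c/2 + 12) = 1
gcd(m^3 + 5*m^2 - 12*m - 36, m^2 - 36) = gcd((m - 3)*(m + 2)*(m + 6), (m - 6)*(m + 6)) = m + 6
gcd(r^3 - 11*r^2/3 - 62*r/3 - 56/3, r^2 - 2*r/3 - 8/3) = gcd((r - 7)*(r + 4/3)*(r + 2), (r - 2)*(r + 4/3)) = r + 4/3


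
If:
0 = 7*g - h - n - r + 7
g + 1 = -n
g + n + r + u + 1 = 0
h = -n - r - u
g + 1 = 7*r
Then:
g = -1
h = 0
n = 0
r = 0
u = 0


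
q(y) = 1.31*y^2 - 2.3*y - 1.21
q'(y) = 2.62*y - 2.3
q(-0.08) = -1.02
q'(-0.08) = -2.51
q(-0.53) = 0.38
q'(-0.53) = -3.69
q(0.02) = -1.26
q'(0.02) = -2.25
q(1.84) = -1.01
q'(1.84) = 2.52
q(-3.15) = 19.03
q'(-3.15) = -10.55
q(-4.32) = 33.17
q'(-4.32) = -13.62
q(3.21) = 4.91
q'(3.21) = 6.11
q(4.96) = 19.61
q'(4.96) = 10.70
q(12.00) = 159.83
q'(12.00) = 29.14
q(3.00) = 3.68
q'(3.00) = 5.56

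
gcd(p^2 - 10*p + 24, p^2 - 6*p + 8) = p - 4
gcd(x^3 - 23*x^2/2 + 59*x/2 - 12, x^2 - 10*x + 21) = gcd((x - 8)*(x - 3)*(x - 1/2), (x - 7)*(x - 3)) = x - 3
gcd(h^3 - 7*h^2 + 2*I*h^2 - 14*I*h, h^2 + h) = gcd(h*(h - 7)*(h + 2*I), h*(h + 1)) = h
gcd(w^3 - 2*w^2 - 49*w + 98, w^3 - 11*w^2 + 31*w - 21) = w - 7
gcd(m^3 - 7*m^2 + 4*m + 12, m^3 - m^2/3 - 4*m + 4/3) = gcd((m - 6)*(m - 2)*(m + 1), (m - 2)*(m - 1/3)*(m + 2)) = m - 2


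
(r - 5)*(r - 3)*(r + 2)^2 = r^4 - 4*r^3 - 13*r^2 + 28*r + 60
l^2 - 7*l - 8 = (l - 8)*(l + 1)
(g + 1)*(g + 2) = g^2 + 3*g + 2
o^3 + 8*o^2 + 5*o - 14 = (o - 1)*(o + 2)*(o + 7)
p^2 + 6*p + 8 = (p + 2)*(p + 4)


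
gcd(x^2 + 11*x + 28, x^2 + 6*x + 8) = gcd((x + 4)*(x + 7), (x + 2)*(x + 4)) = x + 4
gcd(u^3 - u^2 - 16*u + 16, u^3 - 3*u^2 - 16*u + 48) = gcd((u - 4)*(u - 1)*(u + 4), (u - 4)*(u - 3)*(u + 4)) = u^2 - 16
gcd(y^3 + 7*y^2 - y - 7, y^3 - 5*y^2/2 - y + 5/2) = y^2 - 1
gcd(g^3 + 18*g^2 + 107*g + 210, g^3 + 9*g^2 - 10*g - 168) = g^2 + 13*g + 42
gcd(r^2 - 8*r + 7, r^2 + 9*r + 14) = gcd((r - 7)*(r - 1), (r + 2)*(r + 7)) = 1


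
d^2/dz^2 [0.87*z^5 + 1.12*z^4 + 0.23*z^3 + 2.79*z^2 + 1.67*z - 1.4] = 17.4*z^3 + 13.44*z^2 + 1.38*z + 5.58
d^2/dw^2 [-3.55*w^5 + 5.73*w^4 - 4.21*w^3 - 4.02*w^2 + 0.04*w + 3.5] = -71.0*w^3 + 68.76*w^2 - 25.26*w - 8.04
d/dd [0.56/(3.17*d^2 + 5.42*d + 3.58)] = (-3.5504*d - 3.0352)/(3.17*d^2 + 5.42*d + 3.58)^2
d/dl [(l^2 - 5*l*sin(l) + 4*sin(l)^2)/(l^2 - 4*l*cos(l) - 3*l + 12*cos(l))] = ((l^2 - 5*l*sin(l) + 4*sin(l)^2)*(-4*l*sin(l) - 2*l + 12*sin(l) + 4*cos(l) + 3) + (l^2 - 4*l*cos(l) - 3*l + 12*cos(l))*(-5*l*cos(l) + 2*l - 5*sin(l) + 4*sin(2*l)))/((l - 3)^2*(l - 4*cos(l))^2)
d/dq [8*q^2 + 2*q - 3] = 16*q + 2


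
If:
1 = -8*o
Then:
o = -1/8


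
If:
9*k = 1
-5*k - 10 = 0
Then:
No Solution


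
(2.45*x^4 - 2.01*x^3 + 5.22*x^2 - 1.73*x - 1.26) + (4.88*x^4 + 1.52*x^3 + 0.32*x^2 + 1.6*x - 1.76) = 7.33*x^4 - 0.49*x^3 + 5.54*x^2 - 0.13*x - 3.02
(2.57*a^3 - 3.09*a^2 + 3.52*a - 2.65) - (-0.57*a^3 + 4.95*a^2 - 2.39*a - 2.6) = 3.14*a^3 - 8.04*a^2 + 5.91*a - 0.0499999999999998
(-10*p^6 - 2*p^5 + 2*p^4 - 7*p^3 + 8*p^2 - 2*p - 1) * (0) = 0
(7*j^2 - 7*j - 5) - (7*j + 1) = 7*j^2 - 14*j - 6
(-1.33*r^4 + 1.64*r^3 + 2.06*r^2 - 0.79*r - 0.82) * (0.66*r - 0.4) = -0.8778*r^5 + 1.6144*r^4 + 0.7036*r^3 - 1.3454*r^2 - 0.2252*r + 0.328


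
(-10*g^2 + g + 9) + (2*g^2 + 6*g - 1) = -8*g^2 + 7*g + 8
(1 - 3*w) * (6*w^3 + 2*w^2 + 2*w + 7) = -18*w^4 - 4*w^2 - 19*w + 7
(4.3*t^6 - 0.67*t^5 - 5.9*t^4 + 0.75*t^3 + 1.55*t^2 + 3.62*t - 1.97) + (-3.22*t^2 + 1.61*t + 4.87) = 4.3*t^6 - 0.67*t^5 - 5.9*t^4 + 0.75*t^3 - 1.67*t^2 + 5.23*t + 2.9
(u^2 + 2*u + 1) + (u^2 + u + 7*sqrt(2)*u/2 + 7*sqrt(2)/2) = 2*u^2 + 3*u + 7*sqrt(2)*u/2 + 1 + 7*sqrt(2)/2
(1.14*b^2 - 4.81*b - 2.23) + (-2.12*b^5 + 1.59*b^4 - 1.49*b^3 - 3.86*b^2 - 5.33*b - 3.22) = -2.12*b^5 + 1.59*b^4 - 1.49*b^3 - 2.72*b^2 - 10.14*b - 5.45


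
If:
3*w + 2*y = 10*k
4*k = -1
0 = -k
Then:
No Solution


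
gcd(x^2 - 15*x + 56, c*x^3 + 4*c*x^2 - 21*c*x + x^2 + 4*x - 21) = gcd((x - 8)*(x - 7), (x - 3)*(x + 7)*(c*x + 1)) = 1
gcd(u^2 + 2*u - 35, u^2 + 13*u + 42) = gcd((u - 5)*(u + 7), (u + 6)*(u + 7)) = u + 7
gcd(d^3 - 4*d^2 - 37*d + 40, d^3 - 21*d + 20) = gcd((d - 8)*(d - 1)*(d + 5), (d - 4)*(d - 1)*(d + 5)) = d^2 + 4*d - 5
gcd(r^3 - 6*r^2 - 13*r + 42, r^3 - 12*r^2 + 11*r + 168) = r^2 - 4*r - 21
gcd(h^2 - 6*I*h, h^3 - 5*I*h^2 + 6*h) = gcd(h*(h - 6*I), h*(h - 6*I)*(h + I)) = h^2 - 6*I*h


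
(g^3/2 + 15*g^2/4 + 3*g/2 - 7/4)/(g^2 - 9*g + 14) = (2*g^3 + 15*g^2 + 6*g - 7)/(4*(g^2 - 9*g + 14))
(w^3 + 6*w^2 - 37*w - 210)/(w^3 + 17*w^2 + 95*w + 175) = (w - 6)/(w + 5)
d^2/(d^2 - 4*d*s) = d/(d - 4*s)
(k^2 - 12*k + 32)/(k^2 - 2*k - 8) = (k - 8)/(k + 2)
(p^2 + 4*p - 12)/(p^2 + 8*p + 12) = (p - 2)/(p + 2)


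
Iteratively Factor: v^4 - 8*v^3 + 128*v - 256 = (v - 4)*(v^3 - 4*v^2 - 16*v + 64) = (v - 4)*(v + 4)*(v^2 - 8*v + 16) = (v - 4)^2*(v + 4)*(v - 4)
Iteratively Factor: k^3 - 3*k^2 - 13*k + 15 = (k + 3)*(k^2 - 6*k + 5) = (k - 1)*(k + 3)*(k - 5)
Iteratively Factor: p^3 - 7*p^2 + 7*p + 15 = (p - 5)*(p^2 - 2*p - 3) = (p - 5)*(p + 1)*(p - 3)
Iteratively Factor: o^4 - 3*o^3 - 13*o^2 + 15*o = (o - 1)*(o^3 - 2*o^2 - 15*o) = (o - 1)*(o + 3)*(o^2 - 5*o) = o*(o - 1)*(o + 3)*(o - 5)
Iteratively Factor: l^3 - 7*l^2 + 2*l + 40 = (l - 5)*(l^2 - 2*l - 8) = (l - 5)*(l + 2)*(l - 4)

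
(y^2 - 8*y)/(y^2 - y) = (y - 8)/(y - 1)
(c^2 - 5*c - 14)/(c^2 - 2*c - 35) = (c + 2)/(c + 5)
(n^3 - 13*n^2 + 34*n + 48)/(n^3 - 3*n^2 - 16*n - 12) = (n - 8)/(n + 2)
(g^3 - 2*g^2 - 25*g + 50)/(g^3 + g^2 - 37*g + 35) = (g^2 + 3*g - 10)/(g^2 + 6*g - 7)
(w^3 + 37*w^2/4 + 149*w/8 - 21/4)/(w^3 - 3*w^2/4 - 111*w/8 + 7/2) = (w + 6)/(w - 4)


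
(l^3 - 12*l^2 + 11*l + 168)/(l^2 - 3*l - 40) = (l^2 - 4*l - 21)/(l + 5)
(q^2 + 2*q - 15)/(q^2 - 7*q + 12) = (q + 5)/(q - 4)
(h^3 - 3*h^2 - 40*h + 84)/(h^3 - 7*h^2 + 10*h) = (h^2 - h - 42)/(h*(h - 5))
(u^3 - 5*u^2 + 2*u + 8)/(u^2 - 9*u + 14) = (u^2 - 3*u - 4)/(u - 7)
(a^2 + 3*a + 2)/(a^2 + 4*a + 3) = (a + 2)/(a + 3)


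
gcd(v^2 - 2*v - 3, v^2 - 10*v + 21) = v - 3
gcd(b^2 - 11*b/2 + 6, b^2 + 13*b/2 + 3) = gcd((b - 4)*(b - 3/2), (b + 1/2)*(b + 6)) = 1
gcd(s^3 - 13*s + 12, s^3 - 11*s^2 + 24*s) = s - 3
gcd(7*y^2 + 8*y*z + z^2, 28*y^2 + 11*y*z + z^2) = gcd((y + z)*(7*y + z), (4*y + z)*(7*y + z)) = 7*y + z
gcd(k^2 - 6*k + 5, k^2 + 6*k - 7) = k - 1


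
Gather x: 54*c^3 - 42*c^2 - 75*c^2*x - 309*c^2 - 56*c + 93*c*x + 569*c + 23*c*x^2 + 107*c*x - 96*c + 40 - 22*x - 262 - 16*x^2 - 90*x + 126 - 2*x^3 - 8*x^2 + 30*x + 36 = 54*c^3 - 351*c^2 + 417*c - 2*x^3 + x^2*(23*c - 24) + x*(-75*c^2 + 200*c - 82) - 60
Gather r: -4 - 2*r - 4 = -2*r - 8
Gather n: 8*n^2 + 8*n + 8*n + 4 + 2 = 8*n^2 + 16*n + 6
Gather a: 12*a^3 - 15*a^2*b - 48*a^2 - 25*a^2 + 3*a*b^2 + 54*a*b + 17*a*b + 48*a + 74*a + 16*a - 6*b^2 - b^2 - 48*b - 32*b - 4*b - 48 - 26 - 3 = 12*a^3 + a^2*(-15*b - 73) + a*(3*b^2 + 71*b + 138) - 7*b^2 - 84*b - 77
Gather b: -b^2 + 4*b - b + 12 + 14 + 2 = -b^2 + 3*b + 28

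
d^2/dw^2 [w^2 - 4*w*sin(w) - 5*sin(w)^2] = 4*w*sin(w) + 20*sin(w)^2 - 8*cos(w) - 8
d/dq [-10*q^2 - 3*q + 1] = -20*q - 3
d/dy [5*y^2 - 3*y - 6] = 10*y - 3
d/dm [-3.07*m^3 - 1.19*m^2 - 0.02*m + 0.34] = -9.21*m^2 - 2.38*m - 0.02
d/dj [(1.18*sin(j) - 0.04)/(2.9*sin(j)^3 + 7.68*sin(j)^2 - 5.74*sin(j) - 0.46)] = (-6.844*sin(j)^3 - 8.7144*sin(j)^2 + 0.6144*sin(j) - 0.7724)*cos(j)/(8.41*sin(j)^6 + 44.544*sin(j)^5 + 25.6904*sin(j)^4 - 90.8344*sin(j)^3 + 25.882*sin(j)^2 + 5.2808*sin(j) + 0.2116)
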